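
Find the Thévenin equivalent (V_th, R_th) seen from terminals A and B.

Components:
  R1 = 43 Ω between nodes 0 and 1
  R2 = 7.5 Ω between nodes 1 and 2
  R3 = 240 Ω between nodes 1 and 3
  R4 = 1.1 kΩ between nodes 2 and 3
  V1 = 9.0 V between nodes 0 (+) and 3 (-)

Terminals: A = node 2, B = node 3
Step 1 — V_th is the open-circuit voltage V_A - V_B (nothing connected across the terminals).
Nodal analysis, taking node 3 as the 0 V reference.
Source V1 fixes V_0 = 9 V.
KCL at each unknown node (sum of currents leaving = 0; resistances in Ω):
  Node 1: (V_1 - 9)/43 + (V_1 - V_2)/7.5 + (V_1 - 0)/240 = 0
  Node 2: (V_2 - V_1)/7.5 + (V_2 - 0)/1100 = 0
Collecting terms (coefficients in siemens):
  0.1608·V_1 - 0.1333·V_2 = 0.2093
  0.1342·V_2 - 0.1333·V_1 = 0
Determinant D = (0.1608)(0.1342) - (-0.1333)(-0.1333) = 0.003802
V_1 = [(0.2093)(0.1342) - (-0.1333)(0)]/D = 7.389 V
V_2 = [(0.1608)(0) - (0.2093)(-0.1333)]/D = 7.339 V
V_th = V_2 - V_3 = 7.339 - 0 = 7.339 V
Step 2 — R_th: zero the source — replace V1 by a short circuit (node 3 merges into node 0) — and find the resistance seen between A (node 2) and B (node 0).
Reduce the network between node 2 (A) and node 0 (B) by series/parallel combination:
  Rp1 = R1 ‖ R3 (parallel, both between nodes 0 and 1) = 1/(1/43 + 1/240) = 36.47 Ω
  Rs1 = R2 + Rp1 (series, joined only at node 1) = 7.5 + 36.47 = 43.97 Ω
  Rp2 = R4 ‖ Rs1 (parallel, both between nodes 0 and 2) = 1/(1/1100 + 1/43.97) = 42.28 Ω
R_th = 42.28 Ω

Final answer: V_th = 7.339 V, R_th = 42.28 Ω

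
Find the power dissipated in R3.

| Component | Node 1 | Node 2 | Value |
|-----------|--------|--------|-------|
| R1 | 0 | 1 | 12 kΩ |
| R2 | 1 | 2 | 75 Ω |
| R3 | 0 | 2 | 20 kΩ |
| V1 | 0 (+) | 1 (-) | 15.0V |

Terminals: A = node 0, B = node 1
Nodal analysis, taking node 1 as the 0 V reference.
Source V1 fixes V_0 = 15 V.
KCL at each unknown node (sum of currents leaving = 0; resistances in Ω):
  Node 2: (V_2 - 0)/75 + (V_2 - 15)/20000 = 0
Collecting terms: 0.01338 × V_2 = 0.00075  =>  V_2 = 0.05604 V
I_R3 = (V_0 - V_2)/R3 = (15 - 0.05604)/20000 = 0.0007472 A
P_R3 = I_R3² × R3 = (0.0007472)² × 20000 = 0.01117 W

Final answer: 0.01117 W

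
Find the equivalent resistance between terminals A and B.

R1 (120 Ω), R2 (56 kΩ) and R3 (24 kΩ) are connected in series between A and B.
Reduce the network between node 0 (A) and node 3 (B) by series/parallel combination:
  Rs1 = R1 + R2 (series, joined only at node 1) = 120 + 56000 = 56120 Ω
  Rs2 = R3 + Rs1 (series, joined only at node 2) = 24000 + 56120 = 80120 Ω
R_eq = 80.12 kΩ

Final answer: 80.12 kΩ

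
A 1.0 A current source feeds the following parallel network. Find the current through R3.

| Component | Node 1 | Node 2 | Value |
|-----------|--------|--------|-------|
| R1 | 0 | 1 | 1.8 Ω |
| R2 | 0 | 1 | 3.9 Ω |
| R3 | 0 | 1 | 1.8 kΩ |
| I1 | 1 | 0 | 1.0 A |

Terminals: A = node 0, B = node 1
All resistors sit directly between nodes 0 and 1, so they are in parallel and share one voltage V; the full source current 1 A splits among them.
1/R_par = 1/1.8 + 1/3.9 + 1/1800 = 0.8125 S  =>  R_par = 1.231 Ω
V = I × R_par = 1 × 1.231 = 1.231 V
I_R3 = V/R3 = 1.231/1800 = 0.0006837 A

Final answer: 0.0006837 A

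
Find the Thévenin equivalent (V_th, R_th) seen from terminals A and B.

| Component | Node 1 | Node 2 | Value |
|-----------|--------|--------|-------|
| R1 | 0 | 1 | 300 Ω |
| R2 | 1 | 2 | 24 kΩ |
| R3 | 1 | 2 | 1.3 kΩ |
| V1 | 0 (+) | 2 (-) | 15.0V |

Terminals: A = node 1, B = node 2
Step 1 — V_th is the open-circuit voltage V_A - V_B (nothing connected across the terminals).
Nodal analysis, taking node 2 as the 0 V reference.
Source V1 fixes V_0 = 15 V.
KCL at each unknown node (sum of currents leaving = 0; resistances in Ω):
  Node 1: (V_1 - 15)/300 + (V_1 - 0)/24000 + (V_1 - 0)/1300 = 0
Collecting terms: 0.004144 × V_1 = 0.05  =>  V_1 = 12.06 V
V_th = V_1 - V_2 = 12.06 - 0 = 12.06 V
Step 2 — R_th: zero the source — replace V1 by a short circuit (node 2 merges into node 0) — and find the resistance seen between A (node 1) and B (node 0).
Reduce the network between node 1 (A) and node 0 (B) by series/parallel combination:
  Rp1 = R1 ‖ R2 ‖ R3 (parallel, all between nodes 0 and 1) = 1/(1/300 + 1/24000 + 1/1300) = 241.3 Ω
R_th = 241.3 Ω

Final answer: V_th = 12.06 V, R_th = 241.3 Ω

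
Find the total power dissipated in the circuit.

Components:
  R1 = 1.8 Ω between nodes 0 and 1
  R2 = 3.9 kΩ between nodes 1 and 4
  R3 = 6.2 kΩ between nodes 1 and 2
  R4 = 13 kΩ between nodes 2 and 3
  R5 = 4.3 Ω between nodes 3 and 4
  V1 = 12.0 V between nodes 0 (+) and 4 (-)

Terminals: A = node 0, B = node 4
Nodal analysis, taking node 4 as the 0 V reference.
Source V1 fixes V_0 = 12 V.
KCL at each unknown node (sum of currents leaving = 0; resistances in Ω):
  Node 1: (V_1 - 12)/1.8 + (V_1 - 0)/3900 + (V_1 - V_2)/6200 = 0
  Node 2: (V_2 - V_1)/6200 + (V_2 - V_3)/13000 = 0
  Node 3: (V_3 - V_2)/13000 + (V_3 - 0)/4.3 = 0
Collecting terms (coefficients in siemens):
  0.556·V_1 - 0.0001613·V_2 = 6.667
  0.0002382·V_2 - 0.0001613·V_1 - 0.00007692·V_3 = 0
  0.2326·V_3 - 0.00007692·V_2 = 0
Solving these 3 simultaneous equations (Gaussian elimination) gives:
  V_1 = 11.99 V, V_2 = 8.121 V, V_3 = 0.002685 V
Power in each resistor, P = (ΔV)²/R:
  P_R1 = (12 - 11.99)²/1.8 = 0.00002464 W
  P_R2 = (11.99 - 0)²/3900 = 0.03688 W
  P_R3 = (11.99 - 8.121)²/6200 = 0.002418 W
  P_R4 = (8.121 - 0.002685)²/13000 = 0.00507 W
  P_R5 = (0.002685 - 0)²/4.3 = 0.000001677 W
P_total = P_R1 + P_R2 + P_R3 + P_R4 + P_R5 = 0.0444 W

Final answer: 0.0444 W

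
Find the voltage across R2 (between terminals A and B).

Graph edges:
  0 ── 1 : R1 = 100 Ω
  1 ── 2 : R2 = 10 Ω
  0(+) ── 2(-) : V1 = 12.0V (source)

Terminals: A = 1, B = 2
R1 and R2 are in series across V1 (node 0 → node 1 → node 2), and the output A–B is taken across R2, so this is a voltage divider.
Series current: I = V1/(R1 + R2) = 12/(100 + 10) = 12/110 = 0.1091 A
V_R2 = I × R2 = V1 × R2/(R1 + R2) = 12 × 10/110 = 1.091 V

Final answer: 1.091 V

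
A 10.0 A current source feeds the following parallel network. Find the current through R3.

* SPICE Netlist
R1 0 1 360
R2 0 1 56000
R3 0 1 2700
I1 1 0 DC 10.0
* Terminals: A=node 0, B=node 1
All resistors sit directly between nodes 0 and 1, so they are in parallel and share one voltage V; the full source current 10 A splits among them.
1/R_par = 1/360 + 1/56000 + 1/2700 = 0.003166 S  =>  R_par = 315.9 Ω
V = I × R_par = 10 × 315.9 = 3159 V
I_R3 = V/R3 = 3159/2700 = 1.17 A

Final answer: 1.17 A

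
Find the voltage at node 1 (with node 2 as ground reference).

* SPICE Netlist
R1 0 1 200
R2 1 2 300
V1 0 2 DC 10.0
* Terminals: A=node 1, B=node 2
Nodal analysis, taking node 2 as the 0 V reference.
Source V1 fixes V_0 = 10 V.
KCL at each unknown node (sum of currents leaving = 0; resistances in Ω):
  Node 1: (V_1 - 10)/200 + (V_1 - 0)/300 = 0
Collecting terms: 0.008333 × V_1 = 0.05  =>  V_1 = 6 V
The requested potential is V_1 = 6 V.

Final answer: V_1 = 6 V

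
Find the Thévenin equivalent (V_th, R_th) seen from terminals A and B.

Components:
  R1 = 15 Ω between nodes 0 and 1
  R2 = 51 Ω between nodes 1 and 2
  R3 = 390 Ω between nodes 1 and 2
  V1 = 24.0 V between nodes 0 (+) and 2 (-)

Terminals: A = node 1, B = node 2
Step 1 — V_th is the open-circuit voltage V_A - V_B (nothing connected across the terminals).
Nodal analysis, taking node 2 as the 0 V reference.
Source V1 fixes V_0 = 24 V.
KCL at each unknown node (sum of currents leaving = 0; resistances in Ω):
  Node 1: (V_1 - 24)/15 + (V_1 - 0)/51 + (V_1 - 0)/390 = 0
Collecting terms: 0.08884 × V_1 = 1.6  =>  V_1 = 18.01 V
V_th = V_1 - V_2 = 18.01 - 0 = 18.01 V
Step 2 — R_th: zero the source — replace V1 by a short circuit (node 2 merges into node 0) — and find the resistance seen between A (node 1) and B (node 0).
Reduce the network between node 1 (A) and node 0 (B) by series/parallel combination:
  Rp1 = R1 ‖ R2 ‖ R3 (parallel, all between nodes 0 and 1) = 1/(1/15 + 1/51 + 1/390) = 11.26 Ω
R_th = 11.26 Ω

Final answer: V_th = 18.01 V, R_th = 11.26 Ω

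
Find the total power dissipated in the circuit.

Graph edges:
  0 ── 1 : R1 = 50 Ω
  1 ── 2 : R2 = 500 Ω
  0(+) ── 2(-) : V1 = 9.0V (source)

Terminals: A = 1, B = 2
Nodal analysis, taking node 2 as the 0 V reference.
Source V1 fixes V_0 = 9 V.
KCL at each unknown node (sum of currents leaving = 0; resistances in Ω):
  Node 1: (V_1 - 9)/50 + (V_1 - 0)/500 = 0
Collecting terms: 0.022 × V_1 = 0.18  =>  V_1 = 8.182 V
Power in each resistor, P = (ΔV)²/R:
  P_R1 = (9 - 8.182)²/50 = 0.01339 W
  P_R2 = (8.182 - 0)²/500 = 0.1339 W
P_total = P_R1 + P_R2 = 0.1473 W

Final answer: 0.1473 W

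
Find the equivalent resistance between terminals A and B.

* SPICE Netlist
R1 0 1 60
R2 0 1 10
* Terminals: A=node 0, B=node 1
Reduce the network between node 0 (A) and node 1 (B) by series/parallel combination:
  Rp1 = R1 ‖ R2 (parallel, both between nodes 0 and 1) = 1/(1/60 + 1/10) = 8.571 Ω
R_eq = 8.571 Ω

Final answer: 8.571 Ω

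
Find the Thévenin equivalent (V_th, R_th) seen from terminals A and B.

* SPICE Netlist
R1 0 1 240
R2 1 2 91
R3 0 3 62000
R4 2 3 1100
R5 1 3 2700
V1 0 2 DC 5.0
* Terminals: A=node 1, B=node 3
Step 1 — V_th is the open-circuit voltage V_A - V_B (nothing connected across the terminals).
Nodal analysis, taking node 2 as the 0 V reference.
Source V1 fixes V_0 = 5 V.
KCL at each unknown node (sum of currents leaving = 0; resistances in Ω):
  Node 1: (V_1 - 5)/240 + (V_1 - 0)/91 + (V_1 - V_3)/2700 = 0
  Node 3: (V_3 - 5)/62000 + (V_3 - 0)/1100 + (V_3 - V_1)/2700 = 0
Collecting terms (coefficients in siemens):
  0.01553·V_1 - 0.0003704·V_3 = 0.02083
  0.001296·V_3 - 0.0003704·V_1 = 0.00008065
Determinant D = (0.01553)(0.001296) - (-0.0003704)(-0.0003704) = 0.00001998
V_1 = [(0.02083)(0.001296) - (-0.0003704)(0.00008065)]/D = 1.353 V
V_3 = [(0.01553)(0.00008065) - (0.02083)(-0.0003704)]/D = 0.4489 V
V_th = V_1 - V_3 = 1.353 - 0.4489 = 0.9036 V
Step 2 — R_th: zero the source — replace V1 by a short circuit (node 2 merges into node 0) — and find the resistance seen between A (node 1) and B (node 3).
Reduce the network between node 1 (A) and node 3 (B) by series/parallel combination:
  Rp1 = R1 ‖ R2 (parallel, both between nodes 0 and 1) = 1/(1/240 + 1/91) = 65.98 Ω
  Rp2 = R3 ‖ R4 (parallel, both between nodes 0 and 3) = 1/(1/62000 + 1/1100) = 1081 Ω
  Rs1 = Rp1 + Rp2 (series, joined only at node 0) = 65.98 + 1081 = 1147 Ω
  Rp3 = R5 ‖ Rs1 (parallel, both between nodes 1 and 3) = 1/(1/2700 + 1/1147) = 804.9 Ω
R_th = 804.9 Ω

Final answer: V_th = 0.9036 V, R_th = 804.9 Ω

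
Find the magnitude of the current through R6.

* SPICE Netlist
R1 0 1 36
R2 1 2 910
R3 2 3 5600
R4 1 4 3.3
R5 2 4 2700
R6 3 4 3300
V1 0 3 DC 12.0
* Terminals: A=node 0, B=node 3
Nodal analysis, taking node 3 as the 0 V reference.
Source V1 fixes V_0 = 12 V.
KCL at each unknown node (sum of currents leaving = 0; resistances in Ω):
  Node 1: (V_1 - 12)/36 + (V_1 - V_2)/910 + (V_1 - V_4)/3.3 = 0
  Node 2: (V_2 - V_1)/910 + (V_2 - 0)/5600 + (V_2 - V_4)/2700 = 0
  Node 4: (V_4 - V_1)/3.3 + (V_4 - V_2)/2700 + (V_4 - 0)/3300 = 0
Collecting terms (coefficients in siemens):
  0.3319·V_1 - 0.001099·V_2 - 0.303·V_4 = 0.3333
  0.001648·V_2 - 0.001099·V_1 - 0.0003704·V_4 = 0
  0.3037·V_4 - 0.303·V_1 - 0.0003704·V_2 = 0
Solving these 3 simultaneous equations (Gaussian elimination) gives:
  V_1 = 11.8 V, V_2 = 10.52 V, V_4 = 11.79 V
I_R6 = (V_3 - V_4)/R6 = (0 - 11.79)/3300 = -0.003573 A
|I_R6| = 0.003573 A

Final answer: |I_R6| = 0.003573 A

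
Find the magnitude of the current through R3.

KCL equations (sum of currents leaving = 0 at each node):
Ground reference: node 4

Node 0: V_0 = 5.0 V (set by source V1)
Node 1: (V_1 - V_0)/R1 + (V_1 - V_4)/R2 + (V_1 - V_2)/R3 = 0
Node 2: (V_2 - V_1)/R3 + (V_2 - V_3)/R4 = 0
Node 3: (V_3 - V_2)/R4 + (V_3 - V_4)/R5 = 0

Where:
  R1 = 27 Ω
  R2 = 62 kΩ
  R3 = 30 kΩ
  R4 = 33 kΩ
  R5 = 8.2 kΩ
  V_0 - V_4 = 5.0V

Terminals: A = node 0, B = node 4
Nodal analysis, taking node 4 as the 0 V reference.
Source V1 fixes V_0 = 5 V.
KCL at each unknown node (sum of currents leaving = 0; resistances in Ω):
  Node 1: (V_1 - 5)/27 + (V_1 - 0)/62000 + (V_1 - V_2)/30000 = 0
  Node 2: (V_2 - V_1)/30000 + (V_2 - V_3)/33000 = 0
  Node 3: (V_3 - V_2)/33000 + (V_3 - 0)/8200 = 0
Collecting terms (coefficients in siemens):
  0.03709·V_1 - 0.00003333·V_2 = 0.1852
  0.00006364·V_2 - 0.00003333·V_1 - 0.0000303·V_3 = 0
  0.0001523·V_3 - 0.0000303·V_2 = 0
Solving these 3 simultaneous equations (Gaussian elimination) gives:
  V_1 = 4.996 V, V_2 = 2.891 V, V_3 = 0.5754 V
I_R3 = (V_1 - V_2)/R3 = (4.996 - 2.891)/30000 = 0.00007017 A
|I_R3| = 0.00007017 A

Final answer: |I_R3| = 7.017e-05 A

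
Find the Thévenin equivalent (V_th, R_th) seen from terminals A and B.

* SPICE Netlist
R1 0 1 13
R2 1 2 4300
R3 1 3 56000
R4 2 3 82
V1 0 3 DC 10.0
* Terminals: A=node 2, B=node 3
Step 1 — V_th is the open-circuit voltage V_A - V_B (nothing connected across the terminals).
Nodal analysis, taking node 3 as the 0 V reference.
Source V1 fixes V_0 = 10 V.
KCL at each unknown node (sum of currents leaving = 0; resistances in Ω):
  Node 1: (V_1 - 10)/13 + (V_1 - V_2)/4300 + (V_1 - 0)/56000 = 0
  Node 2: (V_2 - V_1)/4300 + (V_2 - 0)/82 = 0
Collecting terms (coefficients in siemens):
  0.07717·V_1 - 0.0002326·V_2 = 0.7692
  0.01243·V_2 - 0.0002326·V_1 = 0
Determinant D = (0.07717)(0.01243) - (-0.0002326)(-0.0002326) = 0.000959
V_1 = [(0.7692)(0.01243) - (-0.0002326)(0)]/D = 9.968 V
V_2 = [(0.07717)(0) - (0.7692)(-0.0002326)]/D = 0.1865 V
V_th = V_2 - V_3 = 0.1865 - 0 = 0.1865 V
Step 2 — R_th: zero the source — replace V1 by a short circuit (node 3 merges into node 0) — and find the resistance seen between A (node 2) and B (node 0).
Reduce the network between node 2 (A) and node 0 (B) by series/parallel combination:
  Rp1 = R1 ‖ R3 (parallel, both between nodes 0 and 1) = 1/(1/13 + 1/56000) = 13 Ω
  Rs1 = R2 + Rp1 (series, joined only at node 1) = 4300 + 13 = 4313 Ω
  Rp2 = R4 ‖ Rs1 (parallel, both between nodes 0 and 2) = 1/(1/82 + 1/4313) = 80.47 Ω
R_th = 80.47 Ω

Final answer: V_th = 0.1865 V, R_th = 80.47 Ω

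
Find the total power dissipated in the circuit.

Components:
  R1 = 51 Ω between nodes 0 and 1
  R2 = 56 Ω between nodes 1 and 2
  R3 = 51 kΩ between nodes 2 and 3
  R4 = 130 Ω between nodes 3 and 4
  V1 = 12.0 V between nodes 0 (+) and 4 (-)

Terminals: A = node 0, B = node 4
Nodal analysis, taking node 4 as the 0 V reference.
Source V1 fixes V_0 = 12 V.
KCL at each unknown node (sum of currents leaving = 0; resistances in Ω):
  Node 1: (V_1 - 12)/51 + (V_1 - V_2)/56 = 0
  Node 2: (V_2 - V_1)/56 + (V_2 - V_3)/51000 = 0
  Node 3: (V_3 - V_2)/51000 + (V_3 - 0)/130 = 0
Collecting terms (coefficients in siemens):
  0.03746·V_1 - 0.01786·V_2 = 0.2353
  0.01788·V_2 - 0.01786·V_1 - 0.00001961·V_3 = 0
  0.007712·V_3 - 0.00001961·V_2 = 0
Solving these 3 simultaneous equations (Gaussian elimination) gives:
  V_1 = 11.99 V, V_2 = 11.97 V, V_3 = 0.03045 V
Power in each resistor, P = (ΔV)²/R:
  P_R1 = (12 - 11.99)²/51 = 0.000002797 W
  P_R2 = (11.99 - 11.97)²/56 = 0.000003072 W
  P_R3 = (11.97 - 0.03045)²/51000 = 0.002797 W
  P_R4 = (0.03045 - 0)²/130 = 0.000007131 W
P_total = P_R1 + P_R2 + P_R3 + P_R4 = 0.00281 W

Final answer: 0.00281 W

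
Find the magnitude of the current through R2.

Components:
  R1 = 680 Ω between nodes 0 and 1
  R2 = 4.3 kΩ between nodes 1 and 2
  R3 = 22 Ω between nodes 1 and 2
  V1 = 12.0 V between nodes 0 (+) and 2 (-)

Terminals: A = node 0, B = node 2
Nodal analysis, taking node 2 as the 0 V reference.
Source V1 fixes V_0 = 12 V.
KCL at each unknown node (sum of currents leaving = 0; resistances in Ω):
  Node 1: (V_1 - 12)/680 + (V_1 - 0)/4300 + (V_1 - 0)/22 = 0
Collecting terms: 0.04716 × V_1 = 0.01765  =>  V_1 = 0.3742 V
I_R2 = (V_1 - V_2)/R2 = (0.3742 - 0)/4300 = 0.00008703 A
|I_R2| = 0.00008703 A

Final answer: |I_R2| = 8.703e-05 A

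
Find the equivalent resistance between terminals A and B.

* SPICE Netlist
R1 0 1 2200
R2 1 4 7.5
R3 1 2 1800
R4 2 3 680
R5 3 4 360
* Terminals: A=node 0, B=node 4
Reduce the network between node 0 (A) and node 4 (B) by series/parallel combination:
  Rs1 = R3 + R4 (series, joined only at node 2) = 1800 + 680 = 2480 Ω
  Rs2 = R5 + Rs1 (series, joined only at node 3) = 360 + 2480 = 2840 Ω
  Rp1 = R2 ‖ Rs2 (parallel, both between nodes 1 and 4) = 1/(1/7.5 + 1/2840) = 7.48 Ω
  Rs3 = R1 + Rp1 (series, joined only at node 1) = 2200 + 7.48 = 2207 Ω
R_eq = 2.207 kΩ

Final answer: 2.207 kΩ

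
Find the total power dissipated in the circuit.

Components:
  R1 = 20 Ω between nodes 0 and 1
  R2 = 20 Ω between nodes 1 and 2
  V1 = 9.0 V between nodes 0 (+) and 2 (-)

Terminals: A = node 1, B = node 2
Nodal analysis, taking node 2 as the 0 V reference.
Source V1 fixes V_0 = 9 V.
KCL at each unknown node (sum of currents leaving = 0; resistances in Ω):
  Node 1: (V_1 - 9)/20 + (V_1 - 0)/20 = 0
Collecting terms: 0.1 × V_1 = 0.45  =>  V_1 = 4.5 V
Power in each resistor, P = (ΔV)²/R:
  P_R1 = (9 - 4.5)²/20 = 1.012 W
  P_R2 = (4.5 - 0)²/20 = 1.012 W
P_total = P_R1 + P_R2 = 2.025 W

Final answer: 2.025 W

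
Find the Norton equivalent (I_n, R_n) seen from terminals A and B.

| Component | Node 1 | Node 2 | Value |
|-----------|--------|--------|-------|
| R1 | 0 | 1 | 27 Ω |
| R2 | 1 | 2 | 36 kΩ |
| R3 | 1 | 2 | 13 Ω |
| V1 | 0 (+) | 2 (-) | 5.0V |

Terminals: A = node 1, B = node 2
Find the Thévenin equivalent first; then I_n = V_th/R_th and R_n = R_th.
Step 1 — V_th is the open-circuit voltage V_A - V_B (nothing connected across the terminals).
Nodal analysis, taking node 2 as the 0 V reference.
Source V1 fixes V_0 = 5 V.
KCL at each unknown node (sum of currents leaving = 0; resistances in Ω):
  Node 1: (V_1 - 5)/27 + (V_1 - 0)/36000 + (V_1 - 0)/13 = 0
Collecting terms: 0.114 × V_1 = 0.1852  =>  V_1 = 1.625 V
V_th = V_1 - V_2 = 1.625 - 0 = 1.625 V
Step 2 — R_th: zero the source — replace V1 by a short circuit (node 2 merges into node 0) — and find the resistance seen between A (node 1) and B (node 0).
Reduce the network between node 1 (A) and node 0 (B) by series/parallel combination:
  Rp1 = R1 ‖ R2 ‖ R3 (parallel, all between nodes 0 and 1) = 1/(1/27 + 1/36000 + 1/13) = 8.773 Ω
R_th = 8.773 Ω
I_n = V_th/R_th = 1.625/8.773 = 0.1852 A, and R_n = R_th = 8.773 Ω

Final answer: I_n = 0.1852 A, R_n = 8.773 Ω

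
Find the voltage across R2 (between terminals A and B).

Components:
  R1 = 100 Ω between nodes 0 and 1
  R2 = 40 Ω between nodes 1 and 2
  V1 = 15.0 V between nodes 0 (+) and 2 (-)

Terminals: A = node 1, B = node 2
R1 and R2 are in series across V1 (node 0 → node 1 → node 2), and the output A–B is taken across R2, so this is a voltage divider.
Series current: I = V1/(R1 + R2) = 15/(100 + 40) = 15/140 = 0.1071 A
V_R2 = I × R2 = V1 × R2/(R1 + R2) = 15 × 40/140 = 4.286 V

Final answer: 4.286 V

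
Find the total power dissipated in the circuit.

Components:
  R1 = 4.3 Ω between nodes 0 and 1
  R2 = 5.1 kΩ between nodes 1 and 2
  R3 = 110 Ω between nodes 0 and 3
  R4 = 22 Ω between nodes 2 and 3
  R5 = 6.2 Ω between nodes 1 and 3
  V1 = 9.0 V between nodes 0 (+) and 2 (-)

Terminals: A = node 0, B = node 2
Nodal analysis, taking node 2 as the 0 V reference.
Source V1 fixes V_0 = 9 V.
KCL at each unknown node (sum of currents leaving = 0; resistances in Ω):
  Node 1: (V_1 - 9)/4.3 + (V_1 - 0)/5100 + (V_1 - V_3)/6.2 = 0
  Node 3: (V_3 - 9)/110 + (V_3 - 0)/22 + (V_3 - V_1)/6.2 = 0
Collecting terms (coefficients in siemens):
  0.394·V_1 - 0.1613·V_3 = 2.093
  0.2158·V_3 - 0.1613·V_1 = 0.08182
Determinant D = (0.394)(0.2158) - (-0.1613)(-0.1613) = 0.05903
V_1 = [(2.093)(0.2158) - (-0.1613)(0.08182)]/D = 7.876 V
V_3 = [(0.394)(0.08182) - (2.093)(-0.1613)]/D = 6.265 V
Power in each resistor, P = (ΔV)²/R:
  P_R1 = (9 - 7.876)²/4.3 = 0.2939 W
  P_R2 = (7.876 - 0)²/5100 = 0.01216 W
  P_R3 = (9 - 6.265)²/110 = 0.06802 W
  P_R4 = (0 - 6.265)²/22 = 1.784 W
  P_R5 = (7.876 - 6.265)²/6.2 = 0.4188 W
P_total = P_R1 + P_R2 + P_R3 + P_R4 + P_R5 = 2.577 W

Final answer: 2.577 W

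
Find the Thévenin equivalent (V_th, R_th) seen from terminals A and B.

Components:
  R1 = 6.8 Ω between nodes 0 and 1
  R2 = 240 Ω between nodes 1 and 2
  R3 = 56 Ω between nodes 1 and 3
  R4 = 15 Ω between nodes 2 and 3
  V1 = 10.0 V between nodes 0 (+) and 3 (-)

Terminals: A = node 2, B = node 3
Step 1 — V_th is the open-circuit voltage V_A - V_B (nothing connected across the terminals).
Nodal analysis, taking node 3 as the 0 V reference.
Source V1 fixes V_0 = 10 V.
KCL at each unknown node (sum of currents leaving = 0; resistances in Ω):
  Node 1: (V_1 - 10)/6.8 + (V_1 - V_2)/240 + (V_1 - 0)/56 = 0
  Node 2: (V_2 - V_1)/240 + (V_2 - 0)/15 = 0
Collecting terms (coefficients in siemens):
  0.1691·V_1 - 0.004167·V_2 = 1.471
  0.07083·V_2 - 0.004167·V_1 = 0
Determinant D = (0.1691)(0.07083) - (-0.004167)(-0.004167) = 0.01196
V_1 = [(1.471)(0.07083) - (-0.004167)(0)]/D = 8.71 V
V_2 = [(0.1691)(0) - (1.471)(-0.004167)]/D = 0.5124 V
V_th = V_2 - V_3 = 0.5124 - 0 = 0.5124 V
Step 2 — R_th: zero the source — replace V1 by a short circuit (node 3 merges into node 0) — and find the resistance seen between A (node 2) and B (node 0).
Reduce the network between node 2 (A) and node 0 (B) by series/parallel combination:
  Rp1 = R1 ‖ R3 (parallel, both between nodes 0 and 1) = 1/(1/6.8 + 1/56) = 6.064 Ω
  Rs1 = R2 + Rp1 (series, joined only at node 1) = 240 + 6.064 = 246.1 Ω
  Rp2 = R4 ‖ Rs1 (parallel, both between nodes 0 and 2) = 1/(1/15 + 1/246.1) = 14.14 Ω
R_th = 14.14 Ω

Final answer: V_th = 0.5124 V, R_th = 14.14 Ω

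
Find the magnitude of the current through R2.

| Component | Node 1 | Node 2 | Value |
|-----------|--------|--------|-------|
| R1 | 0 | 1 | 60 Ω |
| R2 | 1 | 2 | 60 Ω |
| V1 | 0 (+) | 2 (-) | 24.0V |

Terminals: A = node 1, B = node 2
Nodal analysis, taking node 2 as the 0 V reference.
Source V1 fixes V_0 = 24 V.
KCL at each unknown node (sum of currents leaving = 0; resistances in Ω):
  Node 1: (V_1 - 24)/60 + (V_1 - 0)/60 = 0
Collecting terms: 0.03333 × V_1 = 0.4  =>  V_1 = 12 V
I_R2 = (V_1 - V_2)/R2 = (12 - 0)/60 = 0.2 A
|I_R2| = 0.2 A

Final answer: |I_R2| = 0.2 A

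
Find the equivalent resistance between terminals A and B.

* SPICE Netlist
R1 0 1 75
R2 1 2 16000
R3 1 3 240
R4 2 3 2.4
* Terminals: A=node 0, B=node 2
Reduce the network between node 0 (A) and node 2 (B) by series/parallel combination:
  Rs1 = R3 + R4 (series, joined only at node 3) = 240 + 2.4 = 242.4 Ω
  Rp1 = R2 ‖ Rs1 (parallel, both between nodes 1 and 2) = 1/(1/16000 + 1/242.4) = 238.8 Ω
  Rs2 = R1 + Rp1 (series, joined only at node 1) = 75 + 238.8 = 313.8 Ω
R_eq = 313.8 Ω

Final answer: 313.8 Ω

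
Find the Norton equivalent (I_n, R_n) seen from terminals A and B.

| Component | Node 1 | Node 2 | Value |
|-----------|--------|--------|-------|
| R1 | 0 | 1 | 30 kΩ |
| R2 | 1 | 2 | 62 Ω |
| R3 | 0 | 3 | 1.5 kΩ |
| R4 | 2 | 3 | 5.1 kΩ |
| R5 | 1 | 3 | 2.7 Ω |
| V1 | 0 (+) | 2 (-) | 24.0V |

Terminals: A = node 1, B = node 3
Find the Thévenin equivalent first; then I_n = V_th/R_th and R_n = R_th.
Step 1 — V_th is the open-circuit voltage V_A - V_B (nothing connected across the terminals).
Nodal analysis, taking node 2 as the 0 V reference.
Source V1 fixes V_0 = 24 V.
KCL at each unknown node (sum of currents leaving = 0; resistances in Ω):
  Node 1: (V_1 - 24)/30000 + (V_1 - 0)/62 + (V_1 - V_3)/2.7 = 0
  Node 3: (V_3 - 24)/1500 + (V_3 - 0)/5100 + (V_3 - V_1)/2.7 = 0
Collecting terms (coefficients in siemens):
  0.3865·V_1 - 0.3704·V_3 = 0.0008
  0.3712·V_3 - 0.3704·V_1 = 0.016
Determinant D = (0.3865)(0.3712) - (-0.3704)(-0.3704) = 0.00632
V_1 = [(0.0008)(0.3712) - (-0.3704)(0.016)]/D = 0.9847 V
V_3 = [(0.3865)(0.016) - (0.0008)(-0.3704)]/D = 1.026 V
V_th = V_1 - V_3 = 0.9847 - 1.026 = -0.04081 V
Step 2 — R_th: zero the source — replace V1 by a short circuit (node 2 merges into node 0) — and find the resistance seen between A (node 1) and B (node 3).
Reduce the network between node 1 (A) and node 3 (B) by series/parallel combination:
  Rp1 = R1 ‖ R2 (parallel, both between nodes 0 and 1) = 1/(1/30000 + 1/62) = 61.87 Ω
  Rp2 = R3 ‖ R4 (parallel, both between nodes 0 and 3) = 1/(1/1500 + 1/5100) = 1159 Ω
  Rs1 = Rp1 + Rp2 (series, joined only at node 0) = 61.87 + 1159 = 1221 Ω
  Rp3 = R5 ‖ Rs1 (parallel, both between nodes 1 and 3) = 1/(1/2.7 + 1/1221) = 2.694 Ω
R_th = 2.694 Ω
I_n = V_th/R_th = -0.04081/2.694 = -0.01515 A, and R_n = R_th = 2.694 Ω

Final answer: I_n = -0.01515 A, R_n = 2.694 Ω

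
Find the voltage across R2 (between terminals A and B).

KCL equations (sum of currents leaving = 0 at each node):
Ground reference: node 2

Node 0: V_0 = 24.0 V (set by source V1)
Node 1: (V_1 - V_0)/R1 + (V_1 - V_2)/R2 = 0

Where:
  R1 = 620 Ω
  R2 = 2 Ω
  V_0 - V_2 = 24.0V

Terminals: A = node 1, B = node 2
R1 and R2 are in series across V1 (node 0 → node 1 → node 2), and the output A–B is taken across R2, so this is a voltage divider.
Series current: I = V1/(R1 + R2) = 24/(620 + 2) = 24/622 = 0.03859 A
V_R2 = I × R2 = V1 × R2/(R1 + R2) = 24 × 2/622 = 0.07717 V

Final answer: 0.07717 V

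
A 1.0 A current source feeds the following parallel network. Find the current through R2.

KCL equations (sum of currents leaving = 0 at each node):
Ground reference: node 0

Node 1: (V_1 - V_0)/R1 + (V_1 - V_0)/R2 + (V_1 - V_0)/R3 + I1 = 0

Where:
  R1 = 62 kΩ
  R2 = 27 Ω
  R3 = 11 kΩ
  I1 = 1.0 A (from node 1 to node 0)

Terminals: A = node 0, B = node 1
All resistors sit directly between nodes 0 and 1, so they are in parallel and share one voltage V; the full source current 1 A splits among them.
1/R_par = 1/62000 + 1/27 + 1/11000 = 0.03714 S  =>  R_par = 26.92 Ω
V = I × R_par = 1 × 26.92 = 26.92 V
I_R2 = V/R2 = 26.92/27 = 0.9971 A

Final answer: 0.9971 A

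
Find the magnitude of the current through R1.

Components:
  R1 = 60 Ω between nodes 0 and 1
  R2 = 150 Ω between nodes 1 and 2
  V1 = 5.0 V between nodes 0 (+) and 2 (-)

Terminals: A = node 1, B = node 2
Nodal analysis, taking node 2 as the 0 V reference.
Source V1 fixes V_0 = 5 V.
KCL at each unknown node (sum of currents leaving = 0; resistances in Ω):
  Node 1: (V_1 - 5)/60 + (V_1 - 0)/150 = 0
Collecting terms: 0.02333 × V_1 = 0.08333  =>  V_1 = 3.571 V
I_R1 = (V_0 - V_1)/R1 = (5 - 3.571)/60 = 0.02381 A
|I_R1| = 0.02381 A

Final answer: |I_R1| = 0.02381 A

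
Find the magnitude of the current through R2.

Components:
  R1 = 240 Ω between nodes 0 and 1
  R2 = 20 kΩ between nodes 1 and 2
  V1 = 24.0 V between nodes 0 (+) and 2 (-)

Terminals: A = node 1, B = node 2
Nodal analysis, taking node 2 as the 0 V reference.
Source V1 fixes V_0 = 24 V.
KCL at each unknown node (sum of currents leaving = 0; resistances in Ω):
  Node 1: (V_1 - 24)/240 + (V_1 - 0)/20000 = 0
Collecting terms: 0.004217 × V_1 = 0.1  =>  V_1 = 23.72 V
I_R2 = (V_1 - V_2)/R2 = (23.72 - 0)/20000 = 0.001186 A
|I_R2| = 0.001186 A

Final answer: |I_R2| = 0.001186 A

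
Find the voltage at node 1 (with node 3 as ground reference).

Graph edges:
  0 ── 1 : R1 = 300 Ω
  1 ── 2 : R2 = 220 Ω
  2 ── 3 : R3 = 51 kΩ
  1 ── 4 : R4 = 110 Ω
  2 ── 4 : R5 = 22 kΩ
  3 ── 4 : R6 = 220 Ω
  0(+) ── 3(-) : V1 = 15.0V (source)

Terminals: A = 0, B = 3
Nodal analysis, taking node 3 as the 0 V reference.
Source V1 fixes V_0 = 15 V.
KCL at each unknown node (sum of currents leaving = 0; resistances in Ω):
  Node 1: (V_1 - 15)/300 + (V_1 - V_2)/220 + (V_1 - V_4)/110 = 0
  Node 2: (V_2 - V_1)/220 + (V_2 - 0)/51000 + (V_2 - V_4)/22000 = 0
  Node 4: (V_4 - V_1)/110 + (V_4 - V_2)/22000 + (V_4 - 0)/220 = 0
Collecting terms (coefficients in siemens):
  0.01697·V_1 - 0.004545·V_2 - 0.009091·V_4 = 0.05
  0.004611·V_2 - 0.004545·V_1 - 0.00004545·V_4 = 0
  0.01368·V_4 - 0.009091·V_1 - 0.00004545·V_2 = 0
Solving these 3 simultaneous equations (Gaussian elimination) gives:
  V_1 = 7.827 V, V_2 = 7.768 V, V_4 = 5.227 V
The requested potential is V_1 = 7.827 V.

Final answer: V_1 = 7.827 V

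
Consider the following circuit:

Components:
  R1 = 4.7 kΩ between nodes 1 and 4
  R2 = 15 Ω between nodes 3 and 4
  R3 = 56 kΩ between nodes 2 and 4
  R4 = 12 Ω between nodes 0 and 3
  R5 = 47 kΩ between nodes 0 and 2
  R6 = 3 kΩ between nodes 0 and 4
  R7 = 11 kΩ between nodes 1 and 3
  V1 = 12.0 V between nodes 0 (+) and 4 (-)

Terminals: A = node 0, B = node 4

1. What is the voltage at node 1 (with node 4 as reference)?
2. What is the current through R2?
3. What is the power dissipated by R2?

Nodal analysis, taking node 4 as the 0 V reference.
Source V1 fixes V_0 = 12 V.
KCL at each unknown node (sum of currents leaving = 0; resistances in Ω):
  Node 1: (V_1 - 0)/4700 + (V_1 - V_3)/11000 = 0
  Node 2: (V_2 - 0)/56000 + (V_2 - 12)/47000 = 0
  Node 3: (V_3 - 0)/15 + (V_3 - 12)/12 + (V_3 - V_1)/11000 = 0
Collecting terms (coefficients in siemens):
  0.0003037·V_1 - 0.00009091·V_3 = 0
  0.00003913·V_2 = 0.0002553
  0.1501·V_3 - 0.00009091·V_1 = 1
Solving these 3 simultaneous equations (Gaussian elimination) gives:
  V_1 = 1.995 V, V_2 = 6.524 V, V_3 = 6.664 V
Part 1:
  Read off the nodal solution: V_1 = 1.995 V
Part 2:
  I_R2 = (V_3 - V_4)/R2 = (6.664 - 0)/15 = 0.4443 A
  Magnitude: I_R2 = 0.4443 A
Part 3:
  I_R2 = (V_3 - V_4)/R2 = (6.664 - 0)/15 = 0.4443 A
  P_R2 = I_R2² × R2 = (0.4443)² × 15 = 2.96 W

Final answers:
1. V_1 = 1.995 V
2. I_R2 = 0.4443 A
3. P_R2 = 2.96 W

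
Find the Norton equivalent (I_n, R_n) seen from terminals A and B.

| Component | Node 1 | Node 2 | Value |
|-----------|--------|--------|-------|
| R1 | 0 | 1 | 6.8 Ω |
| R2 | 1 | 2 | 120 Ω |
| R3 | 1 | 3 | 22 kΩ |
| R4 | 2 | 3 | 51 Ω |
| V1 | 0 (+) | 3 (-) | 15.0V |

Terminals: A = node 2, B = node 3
Find the Thévenin equivalent first; then I_n = V_th/R_th and R_n = R_th.
Step 1 — V_th is the open-circuit voltage V_A - V_B (nothing connected across the terminals).
Nodal analysis, taking node 3 as the 0 V reference.
Source V1 fixes V_0 = 15 V.
KCL at each unknown node (sum of currents leaving = 0; resistances in Ω):
  Node 1: (V_1 - 15)/6.8 + (V_1 - V_2)/120 + (V_1 - 0)/22000 = 0
  Node 2: (V_2 - V_1)/120 + (V_2 - 0)/51 = 0
Collecting terms (coefficients in siemens):
  0.1554·V_1 - 0.008333·V_2 = 2.206
  0.02794·V_2 - 0.008333·V_1 = 0
Determinant D = (0.1554)(0.02794) - (-0.008333)(-0.008333) = 0.004274
V_1 = [(2.206)(0.02794) - (-0.008333)(0)]/D = 14.42 V
V_2 = [(0.1554)(0) - (2.206)(-0.008333)]/D = 4.301 V
V_th = V_2 - V_3 = 4.301 - 0 = 4.301 V
Step 2 — R_th: zero the source — replace V1 by a short circuit (node 3 merges into node 0) — and find the resistance seen between A (node 2) and B (node 0).
Reduce the network between node 2 (A) and node 0 (B) by series/parallel combination:
  Rp1 = R1 ‖ R3 (parallel, both between nodes 0 and 1) = 1/(1/6.8 + 1/22000) = 6.798 Ω
  Rs1 = R2 + Rp1 (series, joined only at node 1) = 120 + 6.798 = 126.8 Ω
  Rp2 = R4 ‖ Rs1 (parallel, both between nodes 0 and 2) = 1/(1/51 + 1/126.8) = 36.37 Ω
R_th = 36.37 Ω
I_n = V_th/R_th = 4.301/36.37 = 0.1183 A, and R_n = R_th = 36.37 Ω

Final answer: I_n = 0.1183 A, R_n = 36.37 Ω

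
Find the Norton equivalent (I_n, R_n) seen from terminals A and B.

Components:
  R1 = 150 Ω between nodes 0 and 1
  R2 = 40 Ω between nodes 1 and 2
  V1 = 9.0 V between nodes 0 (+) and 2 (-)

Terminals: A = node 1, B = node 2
Find the Thévenin equivalent first; then I_n = V_th/R_th and R_n = R_th.
Step 1 — V_th is the open-circuit voltage V_A - V_B (nothing connected across the terminals).
Nodal analysis, taking node 2 as the 0 V reference.
Source V1 fixes V_0 = 9 V.
KCL at each unknown node (sum of currents leaving = 0; resistances in Ω):
  Node 1: (V_1 - 9)/150 + (V_1 - 0)/40 = 0
Collecting terms: 0.03167 × V_1 = 0.06  =>  V_1 = 1.895 V
V_th = V_1 - V_2 = 1.895 - 0 = 1.895 V
Step 2 — R_th: zero the source — replace V1 by a short circuit (node 2 merges into node 0) — and find the resistance seen between A (node 1) and B (node 0).
Reduce the network between node 1 (A) and node 0 (B) by series/parallel combination:
  Rp1 = R1 ‖ R2 (parallel, both between nodes 0 and 1) = 1/(1/150 + 1/40) = 31.58 Ω
R_th = 31.58 Ω
I_n = V_th/R_th = 1.895/31.58 = 0.06 A, and R_n = R_th = 31.58 Ω

Final answer: I_n = 0.06 A, R_n = 31.58 Ω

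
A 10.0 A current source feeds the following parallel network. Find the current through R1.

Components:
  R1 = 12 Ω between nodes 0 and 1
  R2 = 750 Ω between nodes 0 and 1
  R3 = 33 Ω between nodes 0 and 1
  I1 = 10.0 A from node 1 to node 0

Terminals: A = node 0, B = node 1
All resistors sit directly between nodes 0 and 1, so they are in parallel and share one voltage V; the full source current 10 A splits among them.
1/R_par = 1/12 + 1/750 + 1/33 = 0.115 S  =>  R_par = 8.698 Ω
V = I × R_par = 10 × 8.698 = 86.98 V
I_R1 = V/R1 = 86.98/12 = 7.248 A

Final answer: 7.248 A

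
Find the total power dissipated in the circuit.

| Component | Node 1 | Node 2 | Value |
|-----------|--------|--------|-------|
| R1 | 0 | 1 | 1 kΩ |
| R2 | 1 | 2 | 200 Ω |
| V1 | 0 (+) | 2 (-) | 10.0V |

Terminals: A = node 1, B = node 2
Nodal analysis, taking node 2 as the 0 V reference.
Source V1 fixes V_0 = 10 V.
KCL at each unknown node (sum of currents leaving = 0; resistances in Ω):
  Node 1: (V_1 - 10)/1000 + (V_1 - 0)/200 = 0
Collecting terms: 0.006 × V_1 = 0.01  =>  V_1 = 1.667 V
Power in each resistor, P = (ΔV)²/R:
  P_R1 = (10 - 1.667)²/1000 = 0.06944 W
  P_R2 = (1.667 - 0)²/200 = 0.01389 W
P_total = P_R1 + P_R2 = 0.08333 W

Final answer: 0.08333 W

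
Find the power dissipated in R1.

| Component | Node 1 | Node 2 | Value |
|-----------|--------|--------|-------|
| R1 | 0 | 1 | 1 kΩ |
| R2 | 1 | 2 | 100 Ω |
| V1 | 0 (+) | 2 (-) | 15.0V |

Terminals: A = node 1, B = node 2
Nodal analysis, taking node 2 as the 0 V reference.
Source V1 fixes V_0 = 15 V.
KCL at each unknown node (sum of currents leaving = 0; resistances in Ω):
  Node 1: (V_1 - 15)/1000 + (V_1 - 0)/100 = 0
Collecting terms: 0.011 × V_1 = 0.015  =>  V_1 = 1.364 V
I_R1 = (V_0 - V_1)/R1 = (15 - 1.364)/1000 = 0.01364 A
P_R1 = I_R1² × R1 = (0.01364)² × 1000 = 0.186 W

Final answer: 0.186 W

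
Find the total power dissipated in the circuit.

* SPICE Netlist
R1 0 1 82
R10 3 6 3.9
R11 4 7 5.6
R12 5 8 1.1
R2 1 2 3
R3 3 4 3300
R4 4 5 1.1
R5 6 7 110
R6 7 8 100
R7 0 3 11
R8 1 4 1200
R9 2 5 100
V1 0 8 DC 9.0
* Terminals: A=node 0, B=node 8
Nodal analysis, taking node 8 as the 0 V reference.
Source V1 fixes V_0 = 9 V.
KCL at each unknown node (sum of currents leaving = 0; resistances in Ω):
  Node 1: (V_1 - 9)/82 + (V_1 - V_2)/3 + (V_1 - V_4)/1200 = 0
  Node 2: (V_2 - V_1)/3 + (V_2 - V_5)/100 = 0
  Node 3: (V_3 - V_4)/3300 + (V_3 - 9)/11 + (V_3 - V_6)/3.9 = 0
  Node 4: (V_4 - V_3)/3300 + (V_4 - V_5)/1.1 + (V_4 - V_1)/1200 + (V_4 - V_7)/5.6 = 0
  Node 5: (V_5 - V_4)/1.1 + (V_5 - V_2)/100 + (V_5 - 0)/1.1 = 0
  Node 6: (V_6 - V_7)/110 + (V_6 - V_3)/3.9 = 0
  Node 7: (V_7 - V_6)/110 + (V_7 - 0)/100 + (V_7 - V_4)/5.6 = 0
Collecting terms (coefficients in siemens):
  0.3464·V_1 - 0.3333·V_2 - 0.0008333·V_4 = 0.1098
  0.3433·V_2 - 0.3333·V_1 - 0.01·V_5 = 0
  0.3476·V_3 - 0.000303·V_4 - 0.2564·V_6 = 0.8182
  1.089·V_4 - 0.0008333·V_1 - 0.000303·V_3 - 0.9091·V_5 - 0.1786·V_7 = 0
  1.828·V_5 - 0.01·V_2 - 0.9091·V_4 = 0
  0.2655·V_6 - 0.2564·V_3 - 0.009091·V_7 = 0
  0.1977·V_7 - 0.1786·V_4 - 0.009091·V_6 = 0
Solving these 7 simultaneous equations (Gaussian elimination) gives:
  V_1 = 4.888 V, V_2 = 4.75 V, V_3 = 8.231 V, V_4 = 0.2011 V
  V_5 = 0.126 V, V_6 = 7.968 V, V_7 = 0.5482 V
Power in each resistor, P = (ΔV)²/R:
  P_R1 = (9 - 4.888)²/82 = 0.2062 W
  P_R2 = (4.888 - 4.75)²/3 = 0.006413 W
  P_R3 = (8.231 - 0.2011)²/3300 = 0.01954 W
  P_R4 = (0.2011 - 0.126)²/1.1 = 0.005133 W
  P_R5 = (7.968 - 0.5482)²/110 = 0.5005 W
  P_R6 = (0.5482 - 0)²/100 = 0.003005 W
  P_R7 = (9 - 8.231)²/11 = 0.05373 W
  P_R8 = (4.888 - 0.2011)²/1200 = 0.01831 W
  P_R9 = (4.75 - 0.126)²/100 = 0.2138 W
  P_R10 = (8.231 - 7.968)²/3.9 = 0.01775 W
  P_R11 = (0.2011 - 0.5482)²/5.6 = 0.02151 W
  P_R12 = (0.126 - 0)²/1.1 = 0.01443 W
P_total = P_R1 + P_R2 + P_R3 + P_R4 + P_R5 + P_R6 + P_R7 + P_R8 + P_R9 + P_R10 + P_R11 + P_R12 = 1.08 W

Final answer: 1.08 W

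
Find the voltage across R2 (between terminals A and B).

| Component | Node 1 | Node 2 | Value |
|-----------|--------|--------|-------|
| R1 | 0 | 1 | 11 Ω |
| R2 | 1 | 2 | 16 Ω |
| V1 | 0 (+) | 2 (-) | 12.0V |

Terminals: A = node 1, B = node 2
R1 and R2 are in series across V1 (node 0 → node 1 → node 2), and the output A–B is taken across R2, so this is a voltage divider.
Series current: I = V1/(R1 + R2) = 12/(11 + 16) = 12/27 = 0.4444 A
V_R2 = I × R2 = V1 × R2/(R1 + R2) = 12 × 16/27 = 7.111 V

Final answer: 7.111 V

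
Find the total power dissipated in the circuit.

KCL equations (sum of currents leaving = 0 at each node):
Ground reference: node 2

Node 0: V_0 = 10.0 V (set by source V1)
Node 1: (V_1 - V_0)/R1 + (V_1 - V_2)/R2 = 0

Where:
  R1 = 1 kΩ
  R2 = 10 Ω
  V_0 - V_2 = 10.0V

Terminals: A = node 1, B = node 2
Nodal analysis, taking node 2 as the 0 V reference.
Source V1 fixes V_0 = 10 V.
KCL at each unknown node (sum of currents leaving = 0; resistances in Ω):
  Node 1: (V_1 - 10)/1000 + (V_1 - 0)/10 = 0
Collecting terms: 0.101 × V_1 = 0.01  =>  V_1 = 0.09901 V
Power in each resistor, P = (ΔV)²/R:
  P_R1 = (10 - 0.09901)²/1000 = 0.09803 W
  P_R2 = (0.09901 - 0)²/10 = 0.0009803 W
P_total = P_R1 + P_R2 = 0.09901 W

Final answer: 0.09901 W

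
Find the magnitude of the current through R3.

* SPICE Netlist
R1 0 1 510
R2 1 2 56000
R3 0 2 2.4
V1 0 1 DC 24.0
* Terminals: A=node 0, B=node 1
Nodal analysis, taking node 1 as the 0 V reference.
Source V1 fixes V_0 = 24 V.
KCL at each unknown node (sum of currents leaving = 0; resistances in Ω):
  Node 2: (V_2 - 0)/56000 + (V_2 - 24)/2.4 = 0
Collecting terms: 0.4167 × V_2 = 10  =>  V_2 = 24 V
I_R3 = (V_0 - V_2)/R3 = (24 - 24)/2.4 = 0.0004286 A
|I_R3| = 0.0004286 A

Final answer: |I_R3| = 0.0004286 A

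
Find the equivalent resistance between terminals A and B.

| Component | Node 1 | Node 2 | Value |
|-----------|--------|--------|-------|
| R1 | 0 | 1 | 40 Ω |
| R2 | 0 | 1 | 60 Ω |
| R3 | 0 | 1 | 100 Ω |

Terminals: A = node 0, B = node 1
Reduce the network between node 0 (A) and node 1 (B) by series/parallel combination:
  Rp1 = R1 ‖ R2 ‖ R3 (parallel, all between nodes 0 and 1) = 1/(1/40 + 1/60 + 1/100) = 19.35 Ω
R_eq = 19.35 Ω

Final answer: 19.35 Ω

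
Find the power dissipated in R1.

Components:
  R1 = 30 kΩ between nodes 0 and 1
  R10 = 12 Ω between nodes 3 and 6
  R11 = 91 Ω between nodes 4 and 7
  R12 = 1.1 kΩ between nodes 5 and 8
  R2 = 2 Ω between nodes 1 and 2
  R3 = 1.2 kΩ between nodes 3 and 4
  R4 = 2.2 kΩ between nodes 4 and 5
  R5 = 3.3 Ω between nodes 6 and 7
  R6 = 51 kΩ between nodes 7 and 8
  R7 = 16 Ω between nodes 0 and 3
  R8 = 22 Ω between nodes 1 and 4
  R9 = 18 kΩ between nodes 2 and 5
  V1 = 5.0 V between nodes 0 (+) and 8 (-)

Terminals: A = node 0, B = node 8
Nodal analysis, taking node 8 as the 0 V reference.
Source V1 fixes V_0 = 5 V.
KCL at each unknown node (sum of currents leaving = 0; resistances in Ω):
  Node 1: (V_1 - 5)/30000 + (V_1 - V_2)/2 + (V_1 - V_4)/22 = 0
  Node 2: (V_2 - V_1)/2 + (V_2 - V_5)/18000 = 0
  Node 3: (V_3 - V_4)/1200 + (V_3 - 5)/16 + (V_3 - V_6)/12 = 0
  Node 4: (V_4 - V_3)/1200 + (V_4 - V_5)/2200 + (V_4 - V_1)/22 + (V_4 - V_7)/91 = 0
  Node 5: (V_5 - V_4)/2200 + (V_5 - V_2)/18000 + (V_5 - 0)/1100 = 0
  Node 6: (V_6 - V_7)/3.3 + (V_6 - V_3)/12 = 0
  Node 7: (V_7 - V_6)/3.3 + (V_7 - 0)/51000 + (V_7 - V_4)/91 = 0
Collecting terms (coefficients in siemens):
  0.5455·V_1 - 0.5·V_2 - 0.04545·V_4 = 0.0001667
  0.5001·V_2 - 0.5·V_1 - 0.00005556·V_5 = 0
  0.1467·V_3 - 0.0008333·V_4 - 0.08333·V_6 = 0.3125
  0.05773·V_4 - 0.04545·V_1 - 0.0008333·V_3 - 0.0004545·V_5 - 0.01099·V_7 = 0
  0.001419·V_5 - 0.00005556·V_2 - 0.0004545·V_4 = 0
  0.3864·V_6 - 0.08333·V_3 - 0.303·V_7 = 0
  0.314·V_7 - 0.01099·V_4 - 0.303·V_6 = 0
Solving these 7 simultaneous equations (Gaussian elimination) gives:
  V_1 = 4.815 V, V_2 = 4.815 V, V_3 = 4.973 V, V_4 = 4.819 V
  V_5 = 1.732 V, V_6 = 4.955 V, V_7 = 4.95 V
I_R1 = (V_0 - V_1)/R1 = (5 - 4.815)/30000 = 0.000006159 A
P_R1 = I_R1² × R1 = (0.000006159)² × 30000 = 0.000001138 W

Final answer: 1.138e-06 W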